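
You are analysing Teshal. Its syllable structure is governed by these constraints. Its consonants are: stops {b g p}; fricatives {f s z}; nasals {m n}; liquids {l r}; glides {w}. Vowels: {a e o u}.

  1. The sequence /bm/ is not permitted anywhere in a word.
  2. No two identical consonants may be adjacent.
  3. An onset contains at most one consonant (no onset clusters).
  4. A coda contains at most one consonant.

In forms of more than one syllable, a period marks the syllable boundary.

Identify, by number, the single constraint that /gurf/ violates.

/gurf/: syllable 1 coda /rf/ has 2 consonants (> 1).
This is a violation of constraint 4: "A coda contains at most one consonant."
The remaining constraints (1, 2, 3) are satisfied.

4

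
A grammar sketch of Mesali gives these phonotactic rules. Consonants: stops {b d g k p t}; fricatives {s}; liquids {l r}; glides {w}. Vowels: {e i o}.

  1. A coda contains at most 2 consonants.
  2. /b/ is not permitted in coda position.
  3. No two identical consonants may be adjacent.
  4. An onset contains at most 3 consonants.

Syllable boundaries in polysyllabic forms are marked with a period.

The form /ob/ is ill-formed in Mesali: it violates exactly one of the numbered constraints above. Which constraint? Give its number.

/ob/: syllable 1 coda contains /b/.
This is a violation of constraint 2: "/b/ is not permitted in coda position."
The remaining constraints (1, 3, 4) are satisfied.

2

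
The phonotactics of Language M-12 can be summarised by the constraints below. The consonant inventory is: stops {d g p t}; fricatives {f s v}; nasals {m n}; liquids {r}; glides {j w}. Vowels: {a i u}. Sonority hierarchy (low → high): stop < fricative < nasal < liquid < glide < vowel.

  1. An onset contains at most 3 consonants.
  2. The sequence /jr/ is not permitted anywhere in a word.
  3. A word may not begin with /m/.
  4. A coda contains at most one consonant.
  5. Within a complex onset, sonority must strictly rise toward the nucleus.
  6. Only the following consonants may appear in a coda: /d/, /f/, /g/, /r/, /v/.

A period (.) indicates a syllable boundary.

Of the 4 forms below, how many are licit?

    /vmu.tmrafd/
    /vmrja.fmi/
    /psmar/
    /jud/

/vmu.tmrafd/ — violates constraint 4: syllable 2 coda /fd/ has 2 consonants (> 1) → illicit
/vmrja.fmi/ — violates constraint 1: syllable 1 onset /vmrj/ has 4 consonants (> 3) → illicit
/psmar/ — σ1 onset /psm/ (1→2→3 rises), coda /r/ ok → licit
/jud/ — σ1 onset /j/, coda /d/ ok → licit
Licit: /psmar/, /jud/ → 2.

2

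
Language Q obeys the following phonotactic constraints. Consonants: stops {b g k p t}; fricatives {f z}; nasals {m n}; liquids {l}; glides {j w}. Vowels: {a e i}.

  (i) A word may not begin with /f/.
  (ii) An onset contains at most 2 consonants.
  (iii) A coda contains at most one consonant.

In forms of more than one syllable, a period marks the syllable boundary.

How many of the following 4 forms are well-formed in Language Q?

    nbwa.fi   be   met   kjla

nbwa.fi — violates constraint (ii): syllable 1 onset /nbw/ has 3 consonants (> 2) → ill-formed
be — σ1 onset /b/, coda /∅/ ok → well-formed
met — σ1 onset /m/, coda /t/ ok → well-formed
kjla — violates constraint (ii): syllable 1 onset /kjl/ has 3 consonants (> 2) → ill-formed
Well-formed: be, met → 2.

2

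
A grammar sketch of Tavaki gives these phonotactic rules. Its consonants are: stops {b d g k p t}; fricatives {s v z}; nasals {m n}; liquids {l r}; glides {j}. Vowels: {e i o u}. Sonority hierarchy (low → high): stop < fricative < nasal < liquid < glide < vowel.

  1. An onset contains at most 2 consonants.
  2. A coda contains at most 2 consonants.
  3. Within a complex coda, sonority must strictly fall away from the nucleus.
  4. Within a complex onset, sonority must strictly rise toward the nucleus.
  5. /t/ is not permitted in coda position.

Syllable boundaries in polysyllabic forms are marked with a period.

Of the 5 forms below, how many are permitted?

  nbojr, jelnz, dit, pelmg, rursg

nbojr — violates constraint 4: syllable 1 onset /nb/: /n/ (nasal, 3) → /b/ (stop, 1) does not rise → not permitted
jelnz — violates constraint 2: syllable 1 coda /lnz/ has 3 consonants (> 2) → not permitted
dit — violates constraint 5: syllable 1 coda contains /t/ → not permitted
pelmg — violates constraint 2: syllable 1 coda /lmg/ has 3 consonants (> 2) → not permitted
rursg — violates constraint 2: syllable 1 coda /rsg/ has 3 consonants (> 2) → not permitted
No form is permitted → 0.

0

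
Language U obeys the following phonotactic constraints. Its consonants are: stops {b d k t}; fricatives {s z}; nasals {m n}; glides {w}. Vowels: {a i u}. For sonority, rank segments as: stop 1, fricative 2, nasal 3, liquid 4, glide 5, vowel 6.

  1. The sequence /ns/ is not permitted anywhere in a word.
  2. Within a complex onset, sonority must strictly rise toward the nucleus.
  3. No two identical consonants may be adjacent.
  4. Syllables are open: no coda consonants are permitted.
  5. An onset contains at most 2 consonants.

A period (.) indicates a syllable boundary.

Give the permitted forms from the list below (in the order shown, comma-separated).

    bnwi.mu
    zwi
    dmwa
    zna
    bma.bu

bnwi.mu — violates constraint 5: syllable 1 onset /bnw/ has 3 consonants (> 2) → not permitted
zwi — σ1 onset /zw/ (2→5 rises), coda /∅/ ok → permitted
dmwa — violates constraint 5: syllable 1 onset /dmw/ has 3 consonants (> 2) → not permitted
zna — σ1 onset /zn/ (2→3 rises), coda /∅/ ok → permitted
bma.bu — σ1 onset /bm/ (1→3 rises), coda /∅/ ok; σ2 onset /b/, coda /∅/ ok → permitted

zwi, zna, bma.bu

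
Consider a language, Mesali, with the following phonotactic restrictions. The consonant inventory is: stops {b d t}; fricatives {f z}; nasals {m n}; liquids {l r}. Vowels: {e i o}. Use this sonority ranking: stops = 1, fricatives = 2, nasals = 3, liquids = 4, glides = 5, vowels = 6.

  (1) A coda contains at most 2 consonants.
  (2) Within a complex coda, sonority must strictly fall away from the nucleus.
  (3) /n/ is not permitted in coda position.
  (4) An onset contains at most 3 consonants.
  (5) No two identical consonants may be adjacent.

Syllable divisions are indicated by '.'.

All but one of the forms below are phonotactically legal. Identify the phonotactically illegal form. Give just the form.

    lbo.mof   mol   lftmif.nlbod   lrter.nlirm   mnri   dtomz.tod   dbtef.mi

lftmif.nlbod

lbo.mof — σ1 onset /lb/ (2C), coda /∅/ ok; σ2 onset /m/, coda /f/ ok → phonotactically legal
mol — σ1 onset /m/, coda /l/ ok → phonotactically legal
lftmif.nlbod — violates constraint 4: syllable 1 onset /lftm/ has 4 consonants (> 3) → phonotactically illegal
lrter.nlirm — σ1 onset /lrt/ (3C), coda /r/ ok; σ2 onset /nl/ (2C), coda /rm/ (4→3 falls) ok → phonotactically legal
mnri — σ1 onset /mnr/ (3C), coda /∅/ ok → phonotactically legal
dtomz.tod — σ1 onset /dt/ (2C), coda /mz/ (3→2 falls) ok; σ2 onset /t/, coda /d/ ok → phonotactically legal
dbtef.mi — σ1 onset /dbt/ (3C), coda /f/ ok; σ2 onset /m/, coda /∅/ ok → phonotactically legal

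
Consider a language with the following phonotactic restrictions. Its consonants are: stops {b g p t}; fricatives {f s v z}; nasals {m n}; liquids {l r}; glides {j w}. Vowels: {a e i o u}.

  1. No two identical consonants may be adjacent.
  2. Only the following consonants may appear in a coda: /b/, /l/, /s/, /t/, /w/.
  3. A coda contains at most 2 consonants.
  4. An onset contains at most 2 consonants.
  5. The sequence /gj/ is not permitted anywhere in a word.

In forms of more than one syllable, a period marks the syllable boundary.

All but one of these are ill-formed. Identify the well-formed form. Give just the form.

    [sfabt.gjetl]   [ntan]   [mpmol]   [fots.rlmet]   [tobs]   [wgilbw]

[tobs]

[sfabt.gjetl] — violates constraint 5: contains banned sequence /gj/ → ill-formed
[ntan] — violates constraint 2: syllable 1 coda contains /n/, which is not a licensed coda consonant → ill-formed
[mpmol] — violates constraint 4: syllable 1 onset /mpm/ has 3 consonants (> 2) → ill-formed
[fots.rlmet] — violates constraint 4: syllable 2 onset /rlm/ has 3 consonants (> 2) → ill-formed
[tobs] — σ1 onset /t/, coda /bs/ (2C) ok → well-formed
[wgilbw] — violates constraint 3: syllable 1 coda /lbw/ has 3 consonants (> 2) → ill-formed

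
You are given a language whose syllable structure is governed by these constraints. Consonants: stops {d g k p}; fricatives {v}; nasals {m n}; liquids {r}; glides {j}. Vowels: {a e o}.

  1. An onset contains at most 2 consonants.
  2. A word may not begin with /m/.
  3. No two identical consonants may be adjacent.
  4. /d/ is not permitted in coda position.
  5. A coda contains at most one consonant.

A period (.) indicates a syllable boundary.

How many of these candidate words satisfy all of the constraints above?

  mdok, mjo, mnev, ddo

0

mdok — violates constraint 2: word begins with /m/ → phonotactically illegal
mjo — violates constraint 2: word begins with /m/ → phonotactically illegal
mnev — violates constraint 2: word begins with /m/ → phonotactically illegal
ddo — violates constraint 3: adjacent identical consonants /dd/ → phonotactically illegal
No form is phonotactically legal → 0.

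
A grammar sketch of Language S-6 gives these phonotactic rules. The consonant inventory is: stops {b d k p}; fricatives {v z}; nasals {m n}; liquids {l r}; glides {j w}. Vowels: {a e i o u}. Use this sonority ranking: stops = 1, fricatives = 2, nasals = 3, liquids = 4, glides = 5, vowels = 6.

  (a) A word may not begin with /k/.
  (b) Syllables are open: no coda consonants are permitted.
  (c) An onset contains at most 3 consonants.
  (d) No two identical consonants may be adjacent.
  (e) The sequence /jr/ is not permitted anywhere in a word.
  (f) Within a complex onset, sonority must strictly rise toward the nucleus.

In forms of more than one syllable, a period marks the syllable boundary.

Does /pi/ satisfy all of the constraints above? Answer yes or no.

yes

/pi/ — σ1 onset /p/, coda /∅/ ok → licit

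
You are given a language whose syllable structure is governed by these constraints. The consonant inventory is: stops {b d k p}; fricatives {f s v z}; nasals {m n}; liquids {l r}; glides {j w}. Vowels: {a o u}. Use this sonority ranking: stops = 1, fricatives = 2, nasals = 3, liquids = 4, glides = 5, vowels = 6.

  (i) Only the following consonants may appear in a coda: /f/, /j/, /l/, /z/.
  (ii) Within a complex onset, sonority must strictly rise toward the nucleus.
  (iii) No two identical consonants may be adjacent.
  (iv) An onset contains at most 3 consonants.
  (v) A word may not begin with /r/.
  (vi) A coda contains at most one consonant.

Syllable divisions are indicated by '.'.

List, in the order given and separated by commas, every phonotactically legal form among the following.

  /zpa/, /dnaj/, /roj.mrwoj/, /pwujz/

/dnaj/

/zpa/ — violates constraint (ii): syllable 1 onset /zp/: /z/ (fricative, 2) → /p/ (stop, 1) does not rise → phonotactically illegal
/dnaj/ — σ1 onset /dn/ (1→3 rises), coda /j/ ok → phonotactically legal
/roj.mrwoj/ — violates constraint (v): word begins with /r/ → phonotactically illegal
/pwujz/ — violates constraint (vi): syllable 1 coda /jz/ has 2 consonants (> 1) → phonotactically illegal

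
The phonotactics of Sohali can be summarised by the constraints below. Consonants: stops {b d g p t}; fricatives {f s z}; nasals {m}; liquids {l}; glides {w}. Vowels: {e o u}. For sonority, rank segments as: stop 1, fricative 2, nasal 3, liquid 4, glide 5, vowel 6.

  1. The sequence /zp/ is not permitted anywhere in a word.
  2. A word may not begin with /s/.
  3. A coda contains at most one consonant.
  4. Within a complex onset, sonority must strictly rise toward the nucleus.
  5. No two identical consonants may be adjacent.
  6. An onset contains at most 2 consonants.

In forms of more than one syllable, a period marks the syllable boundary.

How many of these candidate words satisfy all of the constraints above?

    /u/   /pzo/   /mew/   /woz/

4

/u/ — σ1 onset /∅/, coda /∅/ ok → permitted
/pzo/ — σ1 onset /pz/ (1→2 rises), coda /∅/ ok → permitted
/mew/ — σ1 onset /m/, coda /w/ ok → permitted
/woz/ — σ1 onset /w/, coda /z/ ok → permitted
Permitted: /u/, /pzo/, /mew/, /woz/ → 4.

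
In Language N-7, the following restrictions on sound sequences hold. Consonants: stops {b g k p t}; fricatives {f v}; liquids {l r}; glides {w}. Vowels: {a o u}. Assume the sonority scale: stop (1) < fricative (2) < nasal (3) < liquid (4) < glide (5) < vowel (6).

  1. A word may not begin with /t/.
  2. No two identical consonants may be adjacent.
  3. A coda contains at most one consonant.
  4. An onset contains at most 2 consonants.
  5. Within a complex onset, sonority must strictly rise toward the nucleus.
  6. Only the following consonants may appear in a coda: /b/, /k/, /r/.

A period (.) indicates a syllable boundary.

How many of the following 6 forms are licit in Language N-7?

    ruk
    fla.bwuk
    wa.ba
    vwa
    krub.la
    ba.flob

ruk — σ1 onset /r/, coda /k/ ok → licit
fla.bwuk — σ1 onset /fl/ (2→4 rises), coda /∅/ ok; σ2 onset /bw/ (1→5 rises), coda /k/ ok → licit
wa.ba — σ1 onset /w/, coda /∅/ ok; σ2 onset /b/, coda /∅/ ok → licit
vwa — σ1 onset /vw/ (2→5 rises), coda /∅/ ok → licit
krub.la — σ1 onset /kr/ (1→4 rises), coda /b/ ok; σ2 onset /l/, coda /∅/ ok → licit
ba.flob — σ1 onset /b/, coda /∅/ ok; σ2 onset /fl/ (2→4 rises), coda /b/ ok → licit
Licit: ruk, fla.bwuk, wa.ba, vwa, krub.la, ba.flob → 6.

6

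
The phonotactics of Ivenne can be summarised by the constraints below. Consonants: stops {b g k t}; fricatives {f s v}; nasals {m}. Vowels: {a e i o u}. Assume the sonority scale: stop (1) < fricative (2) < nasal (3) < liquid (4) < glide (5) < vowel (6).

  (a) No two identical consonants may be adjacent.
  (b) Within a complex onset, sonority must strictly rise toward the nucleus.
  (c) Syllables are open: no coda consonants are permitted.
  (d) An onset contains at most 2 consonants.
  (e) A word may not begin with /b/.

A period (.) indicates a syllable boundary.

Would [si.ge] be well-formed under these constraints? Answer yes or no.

yes

[si.ge] — σ1 onset /s/, coda /∅/ ok; σ2 onset /g/, coda /∅/ ok → well-formed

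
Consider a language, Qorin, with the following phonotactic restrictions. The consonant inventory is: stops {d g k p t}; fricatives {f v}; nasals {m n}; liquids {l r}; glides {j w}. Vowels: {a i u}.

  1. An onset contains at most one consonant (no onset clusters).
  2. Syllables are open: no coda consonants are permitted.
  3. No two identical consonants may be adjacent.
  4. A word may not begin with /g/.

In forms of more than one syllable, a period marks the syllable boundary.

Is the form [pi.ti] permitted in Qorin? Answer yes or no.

yes

[pi.ti] — σ1 onset /p/, coda /∅/ ok; σ2 onset /t/, coda /∅/ ok → permitted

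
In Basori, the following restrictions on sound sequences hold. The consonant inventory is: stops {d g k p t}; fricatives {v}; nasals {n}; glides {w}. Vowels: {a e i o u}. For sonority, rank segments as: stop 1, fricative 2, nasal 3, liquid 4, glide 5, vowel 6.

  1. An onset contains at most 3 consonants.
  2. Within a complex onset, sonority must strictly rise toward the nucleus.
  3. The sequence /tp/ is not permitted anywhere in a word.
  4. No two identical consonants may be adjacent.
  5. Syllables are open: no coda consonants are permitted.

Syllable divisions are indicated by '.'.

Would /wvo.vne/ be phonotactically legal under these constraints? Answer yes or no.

no

/wvo.vne/ — violates constraint 2: syllable 1 onset /wv/: /w/ (glide, 5) → /v/ (fricative, 2) does not rise → phonotactically illegal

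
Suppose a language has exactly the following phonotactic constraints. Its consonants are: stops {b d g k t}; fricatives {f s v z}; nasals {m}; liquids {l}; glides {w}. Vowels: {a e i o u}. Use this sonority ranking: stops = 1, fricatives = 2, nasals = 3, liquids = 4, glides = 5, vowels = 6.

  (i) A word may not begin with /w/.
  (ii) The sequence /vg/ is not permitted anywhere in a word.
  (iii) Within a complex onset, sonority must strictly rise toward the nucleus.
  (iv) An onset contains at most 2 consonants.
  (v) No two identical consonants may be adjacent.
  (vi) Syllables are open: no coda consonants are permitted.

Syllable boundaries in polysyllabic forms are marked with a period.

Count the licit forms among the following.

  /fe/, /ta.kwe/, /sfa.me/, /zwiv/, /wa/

2

/fe/ — σ1 onset /f/, coda /∅/ ok → licit
/ta.kwe/ — σ1 onset /t/, coda /∅/ ok; σ2 onset /kw/ (1→5 rises), coda /∅/ ok → licit
/sfa.me/ — violates constraint (iii): syllable 1 onset /sf/: /s/ (fricative, 2) → /f/ (fricative, 2) does not rise → illicit
/zwiv/ — violates constraint (vi): syllable 1 coda /v/ has 1 consonant (> 0) → illicit
/wa/ — violates constraint (i): word begins with /w/ → illicit
Licit: /fe/, /ta.kwe/ → 2.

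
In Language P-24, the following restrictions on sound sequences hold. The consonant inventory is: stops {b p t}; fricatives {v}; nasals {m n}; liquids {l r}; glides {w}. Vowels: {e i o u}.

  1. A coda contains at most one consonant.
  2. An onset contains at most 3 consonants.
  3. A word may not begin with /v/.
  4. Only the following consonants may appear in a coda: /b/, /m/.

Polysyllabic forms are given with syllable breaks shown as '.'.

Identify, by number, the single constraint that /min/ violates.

4

/min/: syllable 1 coda contains /n/, which is not a licensed coda consonant.
This is a violation of constraint 4: "Only the following consonants may appear in a coda: /b/, /m/."
The remaining constraints (1, 2, 3) are satisfied.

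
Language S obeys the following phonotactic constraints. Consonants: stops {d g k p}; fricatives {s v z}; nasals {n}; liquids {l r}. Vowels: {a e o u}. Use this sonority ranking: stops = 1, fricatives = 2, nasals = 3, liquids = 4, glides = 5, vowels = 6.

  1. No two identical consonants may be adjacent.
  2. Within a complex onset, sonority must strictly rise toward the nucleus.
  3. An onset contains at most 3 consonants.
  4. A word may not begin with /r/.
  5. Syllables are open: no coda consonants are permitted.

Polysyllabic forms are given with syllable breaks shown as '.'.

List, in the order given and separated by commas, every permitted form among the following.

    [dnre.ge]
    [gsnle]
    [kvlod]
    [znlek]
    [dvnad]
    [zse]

[dnre.ge]

[dnre.ge] — σ1 onset /dnr/ (1→3→4 rises), coda /∅/ ok; σ2 onset /g/, coda /∅/ ok → permitted
[gsnle] — violates constraint 3: syllable 1 onset /gsnl/ has 4 consonants (> 3) → not permitted
[kvlod] — violates constraint 5: syllable 1 coda /d/ has 1 consonant (> 0) → not permitted
[znlek] — violates constraint 5: syllable 1 coda /k/ has 1 consonant (> 0) → not permitted
[dvnad] — violates constraint 5: syllable 1 coda /d/ has 1 consonant (> 0) → not permitted
[zse] — violates constraint 2: syllable 1 onset /zs/: /z/ (fricative, 2) → /s/ (fricative, 2) does not rise → not permitted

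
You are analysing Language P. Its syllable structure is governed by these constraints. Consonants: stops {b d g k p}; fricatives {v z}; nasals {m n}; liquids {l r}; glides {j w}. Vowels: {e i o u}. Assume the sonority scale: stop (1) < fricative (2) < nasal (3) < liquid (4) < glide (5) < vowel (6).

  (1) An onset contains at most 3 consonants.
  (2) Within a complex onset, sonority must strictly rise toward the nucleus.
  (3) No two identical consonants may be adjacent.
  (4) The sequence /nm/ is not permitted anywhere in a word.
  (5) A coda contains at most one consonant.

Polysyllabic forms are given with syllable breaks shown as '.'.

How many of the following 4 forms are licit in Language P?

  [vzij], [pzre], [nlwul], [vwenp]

2

[vzij] — violates constraint 2: syllable 1 onset /vz/: /v/ (fricative, 2) → /z/ (fricative, 2) does not rise → illicit
[pzre] — σ1 onset /pzr/ (1→2→4 rises), coda /∅/ ok → licit
[nlwul] — σ1 onset /nlw/ (3→4→5 rises), coda /l/ ok → licit
[vwenp] — violates constraint 5: syllable 1 coda /np/ has 2 consonants (> 1) → illicit
Licit: [pzre], [nlwul] → 2.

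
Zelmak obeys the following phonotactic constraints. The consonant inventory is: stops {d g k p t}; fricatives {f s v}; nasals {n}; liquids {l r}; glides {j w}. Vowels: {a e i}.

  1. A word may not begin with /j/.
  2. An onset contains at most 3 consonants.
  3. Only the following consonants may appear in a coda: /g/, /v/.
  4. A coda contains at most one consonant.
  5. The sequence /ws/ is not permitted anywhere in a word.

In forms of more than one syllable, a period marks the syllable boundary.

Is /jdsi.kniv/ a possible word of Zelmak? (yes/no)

no

/jdsi.kniv/ — violates constraint 1: word begins with /j/ → not permitted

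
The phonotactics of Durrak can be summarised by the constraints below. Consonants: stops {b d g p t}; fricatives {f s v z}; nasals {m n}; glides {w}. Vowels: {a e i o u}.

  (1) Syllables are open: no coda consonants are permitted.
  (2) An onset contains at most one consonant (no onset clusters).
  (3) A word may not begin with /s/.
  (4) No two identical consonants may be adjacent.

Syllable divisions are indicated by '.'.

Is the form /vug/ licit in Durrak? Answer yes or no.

no

/vug/ — violates constraint 1: syllable 1 coda /g/ has 1 consonant (> 0) → illicit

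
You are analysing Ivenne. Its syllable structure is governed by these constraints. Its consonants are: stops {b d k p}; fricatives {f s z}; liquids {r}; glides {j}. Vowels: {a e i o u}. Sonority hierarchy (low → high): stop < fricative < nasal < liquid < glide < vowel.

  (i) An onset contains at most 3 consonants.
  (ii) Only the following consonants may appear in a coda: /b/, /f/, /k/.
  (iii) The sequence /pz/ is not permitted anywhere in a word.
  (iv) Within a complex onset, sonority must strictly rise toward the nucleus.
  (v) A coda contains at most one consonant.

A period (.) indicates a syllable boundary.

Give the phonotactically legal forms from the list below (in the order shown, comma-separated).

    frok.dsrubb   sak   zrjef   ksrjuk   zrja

sak, zrjef, zrja

frok.dsrubb — violates constraint (v): syllable 2 coda /bb/ has 2 consonants (> 1) → phonotactically illegal
sak — σ1 onset /s/, coda /k/ ok → phonotactically legal
zrjef — σ1 onset /zrj/ (2→4→5 rises), coda /f/ ok → phonotactically legal
ksrjuk — violates constraint (i): syllable 1 onset /ksrj/ has 4 consonants (> 3) → phonotactically illegal
zrja — σ1 onset /zrj/ (2→4→5 rises), coda /∅/ ok → phonotactically legal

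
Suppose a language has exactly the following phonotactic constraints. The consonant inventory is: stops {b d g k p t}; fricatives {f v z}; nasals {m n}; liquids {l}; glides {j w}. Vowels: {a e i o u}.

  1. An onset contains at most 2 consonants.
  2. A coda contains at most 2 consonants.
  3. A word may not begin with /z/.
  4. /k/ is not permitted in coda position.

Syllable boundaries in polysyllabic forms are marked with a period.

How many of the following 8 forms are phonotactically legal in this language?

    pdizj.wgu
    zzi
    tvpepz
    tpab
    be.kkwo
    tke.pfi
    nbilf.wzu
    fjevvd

4

pdizj.wgu — σ1 onset /pd/ (2C), coda /zj/ (2C) ok; σ2 onset /wg/ (2C), coda /∅/ ok → phonotactically legal
zzi — violates constraint 3: word begins with /z/ → phonotactically illegal
tvpepz — violates constraint 1: syllable 1 onset /tvp/ has 3 consonants (> 2) → phonotactically illegal
tpab — σ1 onset /tp/ (2C), coda /b/ ok → phonotactically legal
be.kkwo — violates constraint 1: syllable 2 onset /kkw/ has 3 consonants (> 2) → phonotactically illegal
tke.pfi — σ1 onset /tk/ (2C), coda /∅/ ok; σ2 onset /pf/ (2C), coda /∅/ ok → phonotactically legal
nbilf.wzu — σ1 onset /nb/ (2C), coda /lf/ (2C) ok; σ2 onset /wz/ (2C), coda /∅/ ok → phonotactically legal
fjevvd — violates constraint 2: syllable 1 coda /vvd/ has 3 consonants (> 2) → phonotactically illegal
Phonotactically legal: pdizj.wgu, tpab, tke.pfi, nbilf.wzu → 4.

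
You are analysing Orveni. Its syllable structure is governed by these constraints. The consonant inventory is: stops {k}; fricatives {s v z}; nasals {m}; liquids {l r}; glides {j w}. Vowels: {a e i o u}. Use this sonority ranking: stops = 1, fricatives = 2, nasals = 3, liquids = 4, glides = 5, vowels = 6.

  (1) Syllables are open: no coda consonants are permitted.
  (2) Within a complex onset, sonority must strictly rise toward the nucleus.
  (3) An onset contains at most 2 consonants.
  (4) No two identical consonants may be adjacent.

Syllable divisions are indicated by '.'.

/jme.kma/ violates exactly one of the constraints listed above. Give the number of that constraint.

2

/jme.kma/: syllable 1 onset /jm/: /j/ (glide, 5) → /m/ (nasal, 3) does not rise.
This is a violation of constraint 2: "Within a complex onset, sonority must strictly rise toward the nucleus."
The remaining constraints (1, 3, 4) are satisfied.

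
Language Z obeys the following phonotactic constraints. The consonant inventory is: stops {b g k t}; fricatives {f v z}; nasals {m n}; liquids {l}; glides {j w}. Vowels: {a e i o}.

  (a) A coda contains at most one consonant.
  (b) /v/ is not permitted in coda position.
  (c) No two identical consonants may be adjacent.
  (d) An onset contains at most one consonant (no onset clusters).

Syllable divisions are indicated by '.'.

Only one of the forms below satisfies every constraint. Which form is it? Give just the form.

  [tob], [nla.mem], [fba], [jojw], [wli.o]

[tob] — σ1 onset /t/, coda /b/ ok → phonotactically legal
[nla.mem] — violates constraint (d): syllable 1 onset /nl/ has 2 consonants (> 1) → phonotactically illegal
[fba] — violates constraint (d): syllable 1 onset /fb/ has 2 consonants (> 1) → phonotactically illegal
[jojw] — violates constraint (a): syllable 1 coda /jw/ has 2 consonants (> 1) → phonotactically illegal
[wli.o] — violates constraint (d): syllable 1 onset /wl/ has 2 consonants (> 1) → phonotactically illegal

[tob]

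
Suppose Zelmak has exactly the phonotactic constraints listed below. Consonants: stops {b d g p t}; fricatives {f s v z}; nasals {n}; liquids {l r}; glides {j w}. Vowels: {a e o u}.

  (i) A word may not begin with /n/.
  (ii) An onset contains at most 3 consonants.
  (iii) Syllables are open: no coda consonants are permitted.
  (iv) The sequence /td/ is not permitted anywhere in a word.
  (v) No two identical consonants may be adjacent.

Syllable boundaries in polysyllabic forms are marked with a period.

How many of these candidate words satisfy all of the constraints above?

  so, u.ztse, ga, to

so — σ1 onset /s/, coda /∅/ ok → well-formed
u.ztse — σ1 onset /∅/, coda /∅/ ok; σ2 onset /zts/ (3C), coda /∅/ ok → well-formed
ga — σ1 onset /g/, coda /∅/ ok → well-formed
to — σ1 onset /t/, coda /∅/ ok → well-formed
Well-formed: so, u.ztse, ga, to → 4.

4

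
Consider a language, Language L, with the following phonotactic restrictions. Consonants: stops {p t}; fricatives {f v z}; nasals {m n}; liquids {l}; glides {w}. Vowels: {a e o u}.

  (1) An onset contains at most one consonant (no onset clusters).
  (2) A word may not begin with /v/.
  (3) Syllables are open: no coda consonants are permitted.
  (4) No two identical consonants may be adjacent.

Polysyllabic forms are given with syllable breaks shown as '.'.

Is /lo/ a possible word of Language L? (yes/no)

yes

/lo/ — σ1 onset /l/, coda /∅/ ok → well-formed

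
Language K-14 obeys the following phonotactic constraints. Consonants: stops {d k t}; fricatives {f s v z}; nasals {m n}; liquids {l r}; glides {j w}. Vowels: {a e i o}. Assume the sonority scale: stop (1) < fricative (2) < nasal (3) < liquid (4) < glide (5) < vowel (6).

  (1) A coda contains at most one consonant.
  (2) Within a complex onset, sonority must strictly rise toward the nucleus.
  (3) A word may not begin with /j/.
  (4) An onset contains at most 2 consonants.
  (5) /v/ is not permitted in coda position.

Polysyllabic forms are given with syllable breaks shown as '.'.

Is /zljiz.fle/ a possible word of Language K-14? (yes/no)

no

/zljiz.fle/ — violates constraint 4: syllable 1 onset /zlj/ has 3 consonants (> 2) → ill-formed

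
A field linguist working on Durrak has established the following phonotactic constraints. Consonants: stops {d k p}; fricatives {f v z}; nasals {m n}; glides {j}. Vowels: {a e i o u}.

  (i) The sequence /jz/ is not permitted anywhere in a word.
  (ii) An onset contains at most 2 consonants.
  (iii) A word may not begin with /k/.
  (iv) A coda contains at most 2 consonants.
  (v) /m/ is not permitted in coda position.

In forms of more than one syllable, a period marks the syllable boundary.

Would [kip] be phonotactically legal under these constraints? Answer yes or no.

[kip] — violates constraint (iii): word begins with /k/ → phonotactically illegal

no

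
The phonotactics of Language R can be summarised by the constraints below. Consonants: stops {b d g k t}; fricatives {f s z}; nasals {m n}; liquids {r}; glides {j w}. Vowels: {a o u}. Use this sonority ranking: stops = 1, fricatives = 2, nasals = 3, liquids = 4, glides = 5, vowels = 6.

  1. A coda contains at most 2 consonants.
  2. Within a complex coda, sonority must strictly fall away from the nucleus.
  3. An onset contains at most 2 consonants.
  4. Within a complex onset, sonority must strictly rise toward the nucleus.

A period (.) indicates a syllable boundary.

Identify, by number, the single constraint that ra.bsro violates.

ra.bsro: syllable 2 onset /bsr/ has 3 consonants (> 2).
This is a violation of constraint 3: "An onset contains at most 2 consonants."
The remaining constraints (1, 2, 4) are satisfied.

3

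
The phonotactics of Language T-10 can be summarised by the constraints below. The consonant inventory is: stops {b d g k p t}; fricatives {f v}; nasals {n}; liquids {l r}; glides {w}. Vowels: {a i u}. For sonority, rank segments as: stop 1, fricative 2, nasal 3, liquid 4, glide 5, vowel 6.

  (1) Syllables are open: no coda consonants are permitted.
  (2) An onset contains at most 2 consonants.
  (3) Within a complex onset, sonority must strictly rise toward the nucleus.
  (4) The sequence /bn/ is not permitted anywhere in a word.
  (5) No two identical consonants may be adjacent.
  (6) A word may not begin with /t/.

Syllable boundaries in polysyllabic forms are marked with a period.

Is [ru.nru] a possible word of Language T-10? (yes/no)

[ru.nru] — σ1 onset /r/, coda /∅/ ok; σ2 onset /nr/ (3→4 rises), coda /∅/ ok → permitted

yes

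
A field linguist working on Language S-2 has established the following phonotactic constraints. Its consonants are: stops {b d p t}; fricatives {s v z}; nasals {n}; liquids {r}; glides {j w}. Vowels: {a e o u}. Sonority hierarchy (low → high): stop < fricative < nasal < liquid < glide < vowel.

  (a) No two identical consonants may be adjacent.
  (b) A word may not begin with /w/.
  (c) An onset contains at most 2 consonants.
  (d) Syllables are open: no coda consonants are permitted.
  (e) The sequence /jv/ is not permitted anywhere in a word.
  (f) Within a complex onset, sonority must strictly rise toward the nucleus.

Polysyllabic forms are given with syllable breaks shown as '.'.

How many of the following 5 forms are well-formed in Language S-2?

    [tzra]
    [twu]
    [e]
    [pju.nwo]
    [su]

[tzra] — violates constraint (c): syllable 1 onset /tzr/ has 3 consonants (> 2) → ill-formed
[twu] — σ1 onset /tw/ (1→5 rises), coda /∅/ ok → well-formed
[e] — σ1 onset /∅/, coda /∅/ ok → well-formed
[pju.nwo] — σ1 onset /pj/ (1→5 rises), coda /∅/ ok; σ2 onset /nw/ (3→5 rises), coda /∅/ ok → well-formed
[su] — σ1 onset /s/, coda /∅/ ok → well-formed
Well-formed: [twu], [e], [pju.nwo], [su] → 4.

4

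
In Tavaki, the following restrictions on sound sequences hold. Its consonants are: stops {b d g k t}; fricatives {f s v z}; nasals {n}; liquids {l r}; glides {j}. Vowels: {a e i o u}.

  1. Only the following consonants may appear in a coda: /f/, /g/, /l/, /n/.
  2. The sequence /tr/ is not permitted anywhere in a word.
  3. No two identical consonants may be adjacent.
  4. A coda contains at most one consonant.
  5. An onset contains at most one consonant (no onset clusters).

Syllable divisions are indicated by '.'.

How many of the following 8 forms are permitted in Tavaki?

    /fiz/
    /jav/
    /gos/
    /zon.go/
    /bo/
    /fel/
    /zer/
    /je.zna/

/fiz/ — violates constraint 1: syllable 1 coda contains /z/, which is not a licensed coda consonant → not permitted
/jav/ — violates constraint 1: syllable 1 coda contains /v/, which is not a licensed coda consonant → not permitted
/gos/ — violates constraint 1: syllable 1 coda contains /s/, which is not a licensed coda consonant → not permitted
/zon.go/ — σ1 onset /z/, coda /n/ ok; σ2 onset /g/, coda /∅/ ok → permitted
/bo/ — σ1 onset /b/, coda /∅/ ok → permitted
/fel/ — σ1 onset /f/, coda /l/ ok → permitted
/zer/ — violates constraint 1: syllable 1 coda contains /r/, which is not a licensed coda consonant → not permitted
/je.zna/ — violates constraint 5: syllable 2 onset /zn/ has 2 consonants (> 1) → not permitted
Permitted: /zon.go/, /bo/, /fel/ → 3.

3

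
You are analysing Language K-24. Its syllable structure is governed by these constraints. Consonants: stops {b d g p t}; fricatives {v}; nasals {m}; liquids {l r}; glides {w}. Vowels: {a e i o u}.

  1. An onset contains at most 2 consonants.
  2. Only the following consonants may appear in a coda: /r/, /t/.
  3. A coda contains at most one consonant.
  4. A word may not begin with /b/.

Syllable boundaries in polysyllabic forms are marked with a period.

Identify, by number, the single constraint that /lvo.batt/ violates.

3

/lvo.batt/: syllable 2 coda /tt/ has 2 consonants (> 1).
This is a violation of constraint 3: "A coda contains at most one consonant."
The remaining constraints (1, 2, 4) are satisfied.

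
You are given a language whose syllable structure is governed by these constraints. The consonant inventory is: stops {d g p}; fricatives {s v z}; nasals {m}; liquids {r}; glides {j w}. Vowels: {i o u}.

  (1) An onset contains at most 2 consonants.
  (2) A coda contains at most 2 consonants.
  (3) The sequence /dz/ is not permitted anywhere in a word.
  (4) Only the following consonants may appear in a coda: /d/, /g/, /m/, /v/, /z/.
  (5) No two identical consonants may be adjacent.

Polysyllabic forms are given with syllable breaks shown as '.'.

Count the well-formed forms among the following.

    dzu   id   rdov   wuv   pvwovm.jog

3

dzu — violates constraint 3: contains banned sequence /dz/ → ill-formed
id — σ1 onset /∅/, coda /d/ ok → well-formed
rdov — σ1 onset /rd/ (2C), coda /v/ ok → well-formed
wuv — σ1 onset /w/, coda /v/ ok → well-formed
pvwovm.jog — violates constraint 1: syllable 1 onset /pvw/ has 3 consonants (> 2) → ill-formed
Well-formed: id, rdov, wuv → 3.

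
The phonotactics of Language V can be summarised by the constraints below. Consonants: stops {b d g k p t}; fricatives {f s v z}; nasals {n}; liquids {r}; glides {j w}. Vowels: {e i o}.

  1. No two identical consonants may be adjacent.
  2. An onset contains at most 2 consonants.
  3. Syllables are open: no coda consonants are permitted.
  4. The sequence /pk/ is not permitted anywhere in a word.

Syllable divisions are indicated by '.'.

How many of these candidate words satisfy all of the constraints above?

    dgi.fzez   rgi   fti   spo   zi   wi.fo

5

dgi.fzez — violates constraint 3: syllable 2 coda /z/ has 1 consonant (> 0) → not permitted
rgi — σ1 onset /rg/ (2C), coda /∅/ ok → permitted
fti — σ1 onset /ft/ (2C), coda /∅/ ok → permitted
spo — σ1 onset /sp/ (2C), coda /∅/ ok → permitted
zi — σ1 onset /z/, coda /∅/ ok → permitted
wi.fo — σ1 onset /w/, coda /∅/ ok; σ2 onset /f/, coda /∅/ ok → permitted
Permitted: rgi, fti, spo, zi, wi.fo → 5.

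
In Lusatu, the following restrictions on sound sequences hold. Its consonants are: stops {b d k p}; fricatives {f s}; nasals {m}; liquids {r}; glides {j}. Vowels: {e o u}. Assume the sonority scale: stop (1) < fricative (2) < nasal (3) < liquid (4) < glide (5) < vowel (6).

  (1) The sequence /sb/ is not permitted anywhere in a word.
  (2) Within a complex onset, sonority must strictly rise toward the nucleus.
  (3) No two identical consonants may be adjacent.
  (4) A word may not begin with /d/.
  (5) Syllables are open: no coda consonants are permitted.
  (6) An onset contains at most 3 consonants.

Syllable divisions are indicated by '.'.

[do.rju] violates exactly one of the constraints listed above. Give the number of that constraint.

4

[do.rju]: word begins with /d/.
This is a violation of constraint 4: "A word may not begin with /d/."
The remaining constraints (1, 2, 3, 5, 6) are satisfied.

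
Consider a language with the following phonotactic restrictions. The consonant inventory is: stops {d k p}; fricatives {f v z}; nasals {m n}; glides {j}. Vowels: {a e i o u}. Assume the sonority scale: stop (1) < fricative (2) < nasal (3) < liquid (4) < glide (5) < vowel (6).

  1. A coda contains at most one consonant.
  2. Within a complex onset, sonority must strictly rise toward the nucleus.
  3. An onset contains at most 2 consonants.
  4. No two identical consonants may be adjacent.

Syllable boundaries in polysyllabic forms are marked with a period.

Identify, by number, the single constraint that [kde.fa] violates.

2

[kde.fa]: syllable 1 onset /kd/: /k/ (stop, 1) → /d/ (stop, 1) does not rise.
This is a violation of constraint 2: "Within a complex onset, sonority must strictly rise toward the nucleus."
The remaining constraints (1, 3, 4) are satisfied.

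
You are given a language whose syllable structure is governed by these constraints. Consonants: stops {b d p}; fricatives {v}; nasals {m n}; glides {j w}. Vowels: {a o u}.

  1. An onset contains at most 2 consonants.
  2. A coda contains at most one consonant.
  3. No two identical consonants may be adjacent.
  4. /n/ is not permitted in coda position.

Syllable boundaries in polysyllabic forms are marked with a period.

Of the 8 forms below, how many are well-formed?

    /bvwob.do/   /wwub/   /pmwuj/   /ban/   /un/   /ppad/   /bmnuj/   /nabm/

/bvwob.do/ — violates constraint 1: syllable 1 onset /bvw/ has 3 consonants (> 2) → ill-formed
/wwub/ — violates constraint 3: adjacent identical consonants /ww/ → ill-formed
/pmwuj/ — violates constraint 1: syllable 1 onset /pmw/ has 3 consonants (> 2) → ill-formed
/ban/ — violates constraint 4: syllable 1 coda contains /n/ → ill-formed
/un/ — violates constraint 4: syllable 1 coda contains /n/ → ill-formed
/ppad/ — violates constraint 3: adjacent identical consonants /pp/ → ill-formed
/bmnuj/ — violates constraint 1: syllable 1 onset /bmn/ has 3 consonants (> 2) → ill-formed
/nabm/ — violates constraint 2: syllable 1 coda /bm/ has 2 consonants (> 1) → ill-formed
No form is well-formed → 0.

0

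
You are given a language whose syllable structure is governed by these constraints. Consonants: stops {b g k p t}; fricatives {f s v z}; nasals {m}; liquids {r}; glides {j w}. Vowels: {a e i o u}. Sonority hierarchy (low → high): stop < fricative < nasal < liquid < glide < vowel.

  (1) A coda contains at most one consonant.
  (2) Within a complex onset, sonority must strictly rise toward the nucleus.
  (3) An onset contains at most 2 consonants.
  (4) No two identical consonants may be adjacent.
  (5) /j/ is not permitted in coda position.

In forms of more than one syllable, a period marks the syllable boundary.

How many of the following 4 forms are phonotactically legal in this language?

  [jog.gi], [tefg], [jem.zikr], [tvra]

0

[jog.gi] — violates constraint 4: adjacent identical consonants /gg/ → phonotactically illegal
[tefg] — violates constraint 1: syllable 1 coda /fg/ has 2 consonants (> 1) → phonotactically illegal
[jem.zikr] — violates constraint 1: syllable 2 coda /kr/ has 2 consonants (> 1) → phonotactically illegal
[tvra] — violates constraint 3: syllable 1 onset /tvr/ has 3 consonants (> 2) → phonotactically illegal
No form is phonotactically legal → 0.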